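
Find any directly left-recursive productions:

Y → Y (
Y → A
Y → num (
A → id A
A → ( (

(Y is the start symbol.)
Direct left recursion occurs when N → N α for some non-terminal N (the right-hand side begins with the left-hand side itself).

Y → Y (: LEFT RECURSIVE (starts with Y)
Y → A: starts with A
Y → num (: starts with num
A → id A: starts with id
A → ( (: starts with '('

The grammar has direct left recursion on: Y.

Answer: Yes, Y is left-recursive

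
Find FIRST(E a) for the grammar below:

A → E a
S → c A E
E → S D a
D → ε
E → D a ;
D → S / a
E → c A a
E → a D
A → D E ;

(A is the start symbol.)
{ 'a', 'c' }

FIRST sets of the non-terminals involved (from the grammar, by fixed-point iteration):
  FIRST(E) = { 'a', 'c' }

To compute FIRST(E a), process the symbols left to right:
Symbol E is a non-terminal. Add FIRST(E) \ {ε} = { 'a', 'c' }
E is not nullable (ε ∉ FIRST(E)), so stop here.
FIRST(E a) = { 'a', 'c' }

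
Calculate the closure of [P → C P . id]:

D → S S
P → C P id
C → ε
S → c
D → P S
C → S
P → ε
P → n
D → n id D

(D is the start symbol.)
Start with: [P → C P . id]
The dot precedes the terminal id, so nothing is added.

CLOSURE = { [P → C P . id] }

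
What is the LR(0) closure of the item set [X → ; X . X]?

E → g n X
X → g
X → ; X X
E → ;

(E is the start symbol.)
{ [X → . ; X X], [X → . g], [X → ; X . X] }

Start with: [X → ; X . X]
  [X → ; X . X] has the dot before X: add [X → . g], [X → . ; X X]
No further items can be added.

CLOSURE = { [X → . ; X X], [X → . g], [X → ; X . X] }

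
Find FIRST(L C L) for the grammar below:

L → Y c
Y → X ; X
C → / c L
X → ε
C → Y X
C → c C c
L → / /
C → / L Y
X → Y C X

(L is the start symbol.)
{ '/', ';' }

FIRST sets of the non-terminals involved (from the grammar, by fixed-point iteration):
  FIRST(L) = { '/', ';' }

To compute FIRST(L C L), process the symbols left to right:
Symbol L is a non-terminal. Add FIRST(L) \ {ε} = { '/', ';' }
L is not nullable (ε ∉ FIRST(L)), so stop here.
FIRST(L C L) = { '/', ';' }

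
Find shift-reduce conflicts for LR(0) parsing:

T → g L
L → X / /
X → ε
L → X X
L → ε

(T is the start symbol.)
Yes — I4: [X → .] vs [L → X . / /]

A shift-reduce conflict occurs when an LR(0) state has both:
  - a complete (reduce) item [A → α .] (dot at the end), and
  - a shift item [B → β . c γ] (dot before a terminal).

Augment with T' → T and build the canonical LR(0) collection (I0 = CLOSURE({[T' → . T]}), then GOTO on every symbol after a dot until no new states appear). It has 8 states:
  I0: { [T → . g L], [T' → . T] }  — shift
  I1: { [T' → T .] }  — accept
  I2: { [L → . X / /], [L → . X X], [L → .], [T → g . L], [X → .] }  — 2 reduces
  I3: { [T → g L .] }  — reduce
  I4: { [L → X . / /], [L → X . X], [X → .] }  — shift, reduce
  I5: { [L → X / . /] }  — shift
  I6: { [L → X X .] }  — reduce
  I7: { [L → X / / .] }  — reduce

I4 contains reduce item [X → .] and shift item [L → X . / /] — shift-reduce conflict.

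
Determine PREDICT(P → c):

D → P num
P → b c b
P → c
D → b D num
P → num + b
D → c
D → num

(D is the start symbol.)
PREDICT(P → c) = (FIRST(RHS) \ {ε}) ∪ (FOLLOW(P) if ε ∈ FIRST(RHS), i.e. RHS ⇒* ε)
FIRST(c) = { 'c' }
ε ∉ FIRST(c), so FOLLOW(P) is not added.
PREDICT(P → c) = { 'c' }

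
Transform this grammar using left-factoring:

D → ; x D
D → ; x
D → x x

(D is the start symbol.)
Left-factoring transforms A → αβ₁ | αβ₂ into A → αA' and A' → β₁ | β₂
(α is the longest common prefix among the alternatives). Repeat until
no nonterminal has two alternatives with a common prefix.

Round 1: D has alternatives sharing prefix '; x'. Introduce D': D → ; x D'
  Add: D' → D
  Add: D' → ε

No remaining common prefixes — done.

Resulting grammar:
D → ; x D'
D' → D
D' → ε
D → x x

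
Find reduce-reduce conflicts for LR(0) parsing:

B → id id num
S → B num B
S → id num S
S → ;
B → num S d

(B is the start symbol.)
No reduce-reduce conflicts

A reduce-reduce conflict occurs when an LR(0) state has two complete items [A → α .] and [B → β .] — both call for a reduction, and with no lookahead the parser cannot choose between them.

Augment with B' → B and build the canonical LR(0) collection (I0 = CLOSURE({[B' → . B]}), then GOTO on every symbol after a dot until no new states appear). It has 15 states:
  I0: { [B → . id id num], [B → . num S d], [B' → . B] }  — shift
  I1: { [B' → B .] }  — accept
  I2: { [B → id . id num] }  — shift
  I3: { [B → . id id num], [B → . num S d], [B → num . S d], [S → . ;], [S → . B num B], [S → . id num S] }  — shift
  I4: { [S → ; .] }  — reduce
  I5: { [S → B . num B] }  — shift
  I6: { [B → num S . d] }  — shift
  I7: { [B → id . id num], [S → id . num S] }  — shift
  I8: { [B → id id . num] }  — shift
  I9: { [B → . id id num], [B → . num S d], [S → . ;], [S → . B num B], [S → . id num S], [S → id num . S] }  — shift
  I10: { [S → id num S .] }  — reduce
  I11: { [B → id id num .] }  — reduce
  I12: { [B → num S d .] }  — reduce
  I13: { [B → . id id num], [B → . num S d], [S → B num . B] }  — shift
  I14: { [S → B num B .] }  — reduce

No state contains more than one complete item.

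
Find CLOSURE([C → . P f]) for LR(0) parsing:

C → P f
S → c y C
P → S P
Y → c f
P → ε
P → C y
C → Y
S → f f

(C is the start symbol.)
{ [C → . P f], [C → . Y], [P → . C y], [P → . S P], [P → .], [S → . c y C], [S → . f f], [Y → . c f] }

To compute CLOSURE, for each item [A → α.Bβ] where B is a non-terminal, add [B → .γ] for all productions B → γ; repeat for the newly added items until nothing changes.

Start with: [C → . P f]
  [C → . P f] has the dot before P: add [P → . S P], [P → .], [P → . C y]
  [P → . S P] has the dot before S: add [S → . c y C], [S → . f f]
  [P → . C y] has the dot before C: add [C → . Y]
  [C → . Y] has the dot before Y: add [Y → . c f]
No further items can be added.

CLOSURE = { [C → . P f], [C → . Y], [P → . C y], [P → . S P], [P → .], [S → . c y C], [S → . f f], [Y → . c f] }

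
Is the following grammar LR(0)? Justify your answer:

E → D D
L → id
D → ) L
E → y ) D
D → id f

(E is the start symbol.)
A grammar is LR(0) if no state in the canonical LR(0) collection has:
  - both a shift item (dot before a terminal) and a complete item (shift-reduce conflict), or
  - two or more complete items (reduce-reduce conflict; the accept item [E' → E .] counts as a complete item here).

Augment with E' → E and build the canonical LR(0) collection (I0 = CLOSURE({[E' → . E]}), then GOTO on every symbol after a dot until no new states appear). It has 12 states:
  I0: { [D → . ) L], [D → . id f], [E → . D D], [E → . y ) D], [E' → . E] }  — shift
  I1: { [D → ) . L], [L → . id] }  — shift
  I2: { [D → . ) L], [D → . id f], [E → D . D] }  — shift
  I3: { [E' → E .] }  — accept
  I4: { [D → id . f] }  — shift
  I5: { [E → y . ) D] }  — shift
  I6: { [D → . ) L], [D → . id f], [E → y ) . D] }  — shift
  I7: { [E → y ) D .] }  — reduce
  I8: { [D → id f .] }  — reduce
  I9: { [E → D D .] }  — reduce
  I10: { [D → ) L .] }  — reduce
  I11: { [L → id .] }  — reduce

Every state is either a pure shift/goto state or contains exactly one complete item and nothing to shift — no conflicts. The grammar is LR(0).

Answer: Yes, the grammar is LR(0)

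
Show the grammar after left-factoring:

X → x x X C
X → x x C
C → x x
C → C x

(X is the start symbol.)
Left-factoring transforms A → αβ₁ | αβ₂ into A → αA' and A' → β₁ | β₂
(α is the longest common prefix among the alternatives). Repeat until
no nonterminal has two alternatives with a common prefix.

Round 1: X has alternatives sharing prefix 'x x'. Introduce X': X → x x X'
  Add: X' → X C
  Add: X' → C

No remaining common prefixes — done.

Resulting grammar:
X → x x X'
X' → X C
X' → C
C → x x
C → C x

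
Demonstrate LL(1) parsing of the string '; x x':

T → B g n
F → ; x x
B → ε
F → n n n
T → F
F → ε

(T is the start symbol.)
Stack is shown with the top on the left.

Stack    Input    Action
------------------------
T $      ; x x $  output T → F
F $      ; x x $  output F → ; x x
; x x $  ; x x $  match ';'
x x $    x x $    match 'x'
x $      x $      match 'x'
$        $        accept

The string is accepted.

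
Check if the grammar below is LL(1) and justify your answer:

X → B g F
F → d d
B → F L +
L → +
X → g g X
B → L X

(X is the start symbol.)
Relevant sets:
  FIRST(B) = { '+', 'd' }
  FIRST(F) = { 'd' }
  FIRST(L) = { '+' }

For X:
  PREDICT(X → B g F) = { '+', 'd' }
  PREDICT(X → g g X) = { 'g' }
For B:
  PREDICT(B → F L '+') = { 'd' }
  PREDICT(B → L X) = { '+' }
F, L have a single production, so nothing to check there.

All predict sets are disjoint. The grammar IS LL(1).

Answer: Yes, the grammar is LL(1).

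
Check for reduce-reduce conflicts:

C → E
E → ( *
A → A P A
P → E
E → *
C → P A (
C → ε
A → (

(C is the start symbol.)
Yes — I4: [C → E .] vs [P → E .]

Augment with C' → C and build the canonical LR(0) collection (I0 = CLOSURE({[C' → . C]}), then GOTO on every symbol after a dot until no new states appear). It has 13 states:
  I0: { [C → . E], [C → . P A (], [C → .], [C' → . C], [E → . ( *], [E → . *], [P → . E] }  — shift, reduce
  I1: { [E → ( . *] }  — shift
  I2: { [E → * .] }  — reduce
  I3: { [C' → C .] }  — accept
  I4: { [C → E .], [P → E .] }  — 2 reduces
  I5: { [A → . (], [A → . A P A], [C → P . A (] }  — shift
  I6: { [A → ( .] }  — reduce
  I7: { [A → A . P A], [C → P A . (], [E → . ( *], [E → . *], [P → . E] }  — shift
  I8: { [C → P A ( .], [E → ( . *] }  — shift, reduce
  I9: { [P → E .] }  — reduce
  I10: { [A → . (], [A → . A P A], [A → A P . A] }  — shift
  I11: { [A → A . P A], [A → A P A .], [E → . ( *], [E → . *], [P → . E] }  — shift, reduce
  I12: { [E → ( * .] }  — reduce

I4 contains complete items [C → E .], [P → E .] — reduce-reduce conflict.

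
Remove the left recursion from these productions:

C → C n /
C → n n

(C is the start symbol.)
C is directly left-recursive. The standard transformation for
  A → A α₁ | ... | A α_m | β₁ | ... | β_n
is
  A  → β₁ A' | ... | β_n A'
  A' → α₁ A' | ... | α_m A' | ε

C → n n becomes C → n n C'
C → C n / becomes C' → n / C'
Add C' → ε

Resulting grammar:
C → n n C'
C' → n / C'
C' → ε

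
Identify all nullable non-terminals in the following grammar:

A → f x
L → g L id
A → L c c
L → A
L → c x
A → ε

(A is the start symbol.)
A non-terminal is nullable if it can derive ε (the empty string): either it has an ε-production, or it has a production whose right-hand side consists entirely of nullable non-terminals.

ε-productions: A → ε
So A is immediately nullable.
L → A: every symbol on the right is nullable, so L is nullable too.
Every non-terminal is now nullable.
Nullable = { 'A', 'L' }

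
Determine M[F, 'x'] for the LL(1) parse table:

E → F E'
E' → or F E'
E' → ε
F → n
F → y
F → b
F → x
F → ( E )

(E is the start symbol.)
F → x

To find M[F, 'x'], we find productions for F where 'x' is in the predict set (PREDICT(N → α) = (FIRST(α) \ {ε}) ∪ (FOLLOW(N) if α ⇒* ε)).

F → n: PREDICT = { 'n' }
F → y: PREDICT = { 'y' }
F → b: PREDICT = { 'b' }
F → x: PREDICT = { 'x' }
  'x' is in predict set, so this production goes in M[F, 'x']
F → ( E ): PREDICT = { '(' }

M[F, 'x'] = F → x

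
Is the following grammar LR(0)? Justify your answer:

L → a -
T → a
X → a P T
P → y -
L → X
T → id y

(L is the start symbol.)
A grammar is LR(0) if no state in the canonical LR(0) collection has:
  - both a shift item (dot before a terminal) and a complete item (shift-reduce conflict), or
  - two or more complete items (reduce-reduce conflict; the accept item [L' → L .] counts as a complete item here).

Augment with L' → L and build the canonical LR(0) collection (I0 = CLOSURE({[L' → . L]}), then GOTO on every symbol after a dot until no new states appear). It has 12 states:
  I0: { [L → . X], [L → . a -], [L' → . L], [X → . a P T] }  — shift
  I1: { [L' → L .] }  — accept
  I2: { [L → X .] }  — reduce
  I3: { [L → a . -], [P → . y -], [X → a . P T] }  — shift
  I4: { [L → a - .] }  — reduce
  I5: { [T → . a], [T → . id y], [X → a P . T] }  — shift
  I6: { [P → y . -] }  — shift
  I7: { [P → y - .] }  — reduce
  I8: { [X → a P T .] }  — reduce
  I9: { [T → a .] }  — reduce
  I10: { [T → id . y] }  — shift
  I11: { [T → id y .] }  — reduce

Every state is either a pure shift/goto state or contains exactly one complete item and nothing to shift — no conflicts. The grammar is LR(0).

Answer: Yes, the grammar is LR(0)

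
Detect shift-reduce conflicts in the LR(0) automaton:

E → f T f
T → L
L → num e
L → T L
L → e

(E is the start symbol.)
No shift-reduce conflicts

A shift-reduce conflict occurs when an LR(0) state has both:
  - a complete (reduce) item [A → α .] (dot at the end), and
  - a shift item [B → β . c γ] (dot before a terminal).

Augment with E' → E and build the canonical LR(0) collection (I0 = CLOSURE({[E' → . E]}), then GOTO on every symbol after a dot until no new states appear). It has 11 states:
  I0: { [E → . f T f], [E' → . E] }  — shift
  I1: { [E' → E .] }  — accept
  I2: { [E → f . T f], [L → . T L], [L → . e], [L → . num e], [T → . L] }  — shift
  I3: { [T → L .] }  — reduce
  I4: { [E → f T . f], [L → . T L], [L → . e], [L → . num e], [L → T . L], [T → . L] }  — shift
  I5: { [L → e .] }  — reduce
  I6: { [L → num . e] }  — shift
  I7: { [L → num e .] }  — reduce
  I8: { [L → T L .], [T → L .] }  — 2 reduces
  I9: { [L → . T L], [L → . e], [L → . num e], [L → T . L], [T → . L] }  — shift
  I10: { [E → f T f .] }  — reduce

No state contains both a complete item and a shift item.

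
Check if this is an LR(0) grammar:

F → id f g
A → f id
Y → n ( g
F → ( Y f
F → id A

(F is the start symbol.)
Augment with F' → F and build the canonical LR(0) collection (I0 = CLOSURE({[F' → . F]}), then GOTO on every symbol after a dot until no new states appear). It has 13 states:
  I0: { [F → . ( Y f], [F → . id A], [F → . id f g], [F' → . F] }  — shift
  I1: { [F → ( . Y f], [Y → . n ( g] }  — shift
  I2: { [F' → F .] }  — accept
  I3: { [A → . f id], [F → id . A], [F → id . f g] }  — shift
  I4: { [F → id A .] }  — reduce
  I5: { [A → f . id], [F → id f . g] }  — shift
  I6: { [F → id f g .] }  — reduce
  I7: { [A → f id .] }  — reduce
  I8: { [F → ( Y . f] }  — shift
  I9: { [Y → n . ( g] }  — shift
  I10: { [Y → n ( . g] }  — shift
  I11: { [Y → n ( g .] }  — reduce
  I12: { [F → ( Y f .] }  — reduce

Every state is either a pure shift/goto state or contains exactly one complete item and nothing to shift — no conflicts. The grammar is LR(0).

Answer: Yes, the grammar is LR(0)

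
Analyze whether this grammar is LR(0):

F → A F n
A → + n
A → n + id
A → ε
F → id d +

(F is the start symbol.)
No. Shift-reduce conflict between [A → .] and [A → . + n]

Augment with F' → F and build the canonical LR(0) collection (I0 = CLOSURE({[F' → . F]}), then GOTO on every symbol after a dot until no new states appear). It has 13 states:
  I0: { [A → . + n], [A → . n + id], [A → .], [F → . A F n], [F → . id d +], [F' → . F] }  — shift, reduce
  I1: { [A → + . n] }  — shift
  I2: { [A → . + n], [A → . n + id], [A → .], [F → . A F n], [F → . id d +], [F → A . F n] }  — shift, reduce
  I3: { [F' → F .] }  — accept
  I4: { [F → id . d +] }  — shift
  I5: { [A → n . + id] }  — shift
  I6: { [A → n + . id] }  — shift
  I7: { [A → n + id .] }  — reduce
  I8: { [F → id d . +] }  — shift
  I9: { [F → id d + .] }  — reduce
  I10: { [F → A F . n] }  — shift
  I11: { [F → A F n .] }  — reduce
  I12: { [A → + n .] }  — reduce

Conflict in state I0:
  Shift-reduce conflict between [A → .] and [A → . + n]
So the grammar is NOT LR(0).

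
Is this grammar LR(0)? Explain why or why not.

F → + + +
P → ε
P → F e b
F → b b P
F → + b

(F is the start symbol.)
No. Shift-reduce conflict between [P → .] and [F → . + + +]

A grammar is LR(0) if no state in the canonical LR(0) collection has:
  - both a shift item (dot before a terminal) and a complete item (shift-reduce conflict), or
  - two or more complete items (reduce-reduce conflict; the accept item [F' → F .] counts as a complete item here).

Augment with F' → F and build the canonical LR(0) collection (I0 = CLOSURE({[F' → . F]}), then GOTO on every symbol after a dot until no new states appear). It has 12 states:
  I0: { [F → . + + +], [F → . + b], [F → . b b P], [F' → . F] }  — shift
  I1: { [F → + . + +], [F → + . b] }  — shift
  I2: { [F' → F .] }  — accept
  I3: { [F → b . b P] }  — shift
  I4: { [F → . + + +], [F → . + b], [F → . b b P], [F → b b . P], [P → . F e b], [P → .] }  — shift, reduce
  I5: { [P → F . e b] }  — shift
  I6: { [F → b b P .] }  — reduce
  I7: { [P → F e . b] }  — shift
  I8: { [P → F e b .] }  — reduce
  I9: { [F → + + . +] }  — shift
  I10: { [F → + b .] }  — reduce
  I11: { [F → + + + .] }  — reduce

Conflict in state I4:
  Shift-reduce conflict between [P → .] and [F → . + + +]
So the grammar is NOT LR(0).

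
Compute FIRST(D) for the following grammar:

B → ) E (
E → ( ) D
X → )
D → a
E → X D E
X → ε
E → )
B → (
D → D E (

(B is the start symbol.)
{ 'a' }

To compute FIRST(D), examine every production with D on the left-hand side, reading each right-hand side left to right until a non-nullable symbol is reached.

From D → a:
  - a is a terminal: add 'a' and stop
From D → D E (:
  - D is the symbol being defined: contributes nothing new
    D is not nullable, so stop

Collecting: FIRST(D) = { 'a' }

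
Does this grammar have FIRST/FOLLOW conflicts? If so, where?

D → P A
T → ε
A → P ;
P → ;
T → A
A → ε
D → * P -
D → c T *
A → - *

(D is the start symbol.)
No FIRST/FOLLOW conflicts.

A FIRST/FOLLOW conflict occurs when a non-terminal N has a nullable alternative N → β (β ⇒* ε) and another alternative N → α with FIRST(α) ∩ FOLLOW(N) ≠ ∅: on such a lookahead the parser cannot decide between expanding α and letting N vanish via β.

Nullable non-terminals: A, T.
FIRST sets used below: FIRST(P) = { ';' }, FIRST(A) = { '-', ';', ε }

A: nullable alternative(s) A → ε; FOLLOW(A) = { $, '*' }
  A → P ;: FIRST \ {ε} = { ';' } — disjoint from FOLLOW(A)
  A → ε: FIRST \ {ε} = { } — this is the only nullable alternative, skip
  A → - *: FIRST \ {ε} = { '-' } — disjoint from FOLLOW(A)

T: nullable alternative(s) T → ε, T → A; FOLLOW(T) = { '*' }
  T → ε: FIRST \ {ε} = { } — disjoint from FOLLOW(T)
  T → A: FIRST \ {ε} = { '-', ';' } — disjoint from FOLLOW(T)

D, P have no nullable alternative, so no FIRST/FOLLOW check is needed there.

No FIRST/FOLLOW conflicts found.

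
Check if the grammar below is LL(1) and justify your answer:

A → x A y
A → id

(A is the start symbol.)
Yes, the grammar is LL(1).

For A:
  PREDICT(A → x A y) = { 'x' }
  PREDICT(A → id) = { 'id' }

All predict sets are disjoint. The grammar IS LL(1).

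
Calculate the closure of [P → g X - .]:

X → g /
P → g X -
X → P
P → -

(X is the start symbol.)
To compute CLOSURE, for each item [A → α.Bβ] where B is a non-terminal, add [B → .γ] for all productions B → γ; repeat for the newly added items until nothing changes.

Start with: [P → g X - .]
The dot is at the end, so nothing is added.

CLOSURE = { [P → g X - .] }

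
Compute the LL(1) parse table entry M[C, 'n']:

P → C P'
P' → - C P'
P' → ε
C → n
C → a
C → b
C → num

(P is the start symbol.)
To find M[C, 'n'], we find productions for C where 'n' is in the predict set (PREDICT(N → α) = (FIRST(α) \ {ε}) ∪ (FOLLOW(N) if α ⇒* ε)).

C → n: PREDICT = { 'n' }
  'n' is in predict set, so this production goes in M[C, 'n']
C → a: PREDICT = { 'a' }
C → b: PREDICT = { 'b' }
C → num: PREDICT = { 'num' }

M[C, 'n'] = C → n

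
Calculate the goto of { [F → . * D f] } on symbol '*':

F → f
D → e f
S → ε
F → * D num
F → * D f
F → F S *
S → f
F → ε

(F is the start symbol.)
{ [D → . e f], [F → * . D f] }

GOTO(I, '*') = CLOSURE({ [A → αX.β] : [A → α.Xβ] ∈ I, X = '*' })

Items with dot before '*', with the dot advanced:
  [F → . * D f] → [F → * . D f]
Closure of the advanced items:
  [F → * . D f] has the dot before D: add [D → . e f]

GOTO = { [D → . e f], [F → * . D f] }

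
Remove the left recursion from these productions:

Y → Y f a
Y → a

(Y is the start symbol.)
Y → a Y'
Y' → f a Y'
Y' → ε

Y is directly left-recursive. The standard transformation for
  A → A α₁ | ... | A α_m | β₁ | ... | β_n
is
  A  → β₁ A' | ... | β_n A'
  A' → α₁ A' | ... | α_m A' | ε

Y → a becomes Y → a Y'
Y → Y f a becomes Y' → f a Y'
Add Y' → ε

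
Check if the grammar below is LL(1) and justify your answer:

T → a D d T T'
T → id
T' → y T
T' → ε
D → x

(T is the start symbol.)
A grammar is LL(1) if for each non-terminal N with multiple productions, the predict sets of those productions are pairwise disjoint, where PREDICT(N → α) = (FIRST(α) \ {ε}) ∪ (FOLLOW(N) if α ⇒* ε).

Relevant sets:
  FOLLOW(T') = { $, 'y' }

For T:
  PREDICT(T → a D d T T') = { 'a' }
  PREDICT(T → id) = { 'id' }
For T':
  PREDICT(T' → y T) = { 'y' }
  PREDICT(T' → ε) = { $, 'y' }
D has a single production, so nothing to check there.

Conflict found: Predict set conflict for T': { 'y' }
The grammar is NOT LL(1).

Answer: No. Predict set conflict for T': { 'y' }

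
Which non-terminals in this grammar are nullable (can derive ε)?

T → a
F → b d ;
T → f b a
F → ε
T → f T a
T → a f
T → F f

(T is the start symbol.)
{ 'F' }

A non-terminal is nullable if it can derive ε (the empty string): either it has an ε-production, or it has a production whose right-hand side consists entirely of nullable non-terminals.

ε-productions: F → ε
So F is immediately nullable.
No further non-terminal can be added: every production for the remaining non-terminals contains a terminal or a non-nullable non-terminal.
Nullable = { 'F' }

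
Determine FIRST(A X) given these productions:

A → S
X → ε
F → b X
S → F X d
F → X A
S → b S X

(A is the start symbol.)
FIRST sets of the non-terminals involved (from the grammar, by fixed-point iteration):
  FIRST(A) = { 'b' }

To compute FIRST(A X), process the symbols left to right:
Symbol A is a non-terminal. Add FIRST(A) \ {ε} = { 'b' }
A is not nullable (ε ∉ FIRST(A)), so stop here.
FIRST(A X) = { 'b' }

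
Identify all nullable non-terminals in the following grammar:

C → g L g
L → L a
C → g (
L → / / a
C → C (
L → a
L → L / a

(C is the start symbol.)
None

A non-terminal is nullable if it can derive ε (the empty string): either it has an ε-production, or it has a production whose right-hand side consists entirely of nullable non-terminals.

There are no ε-productions, so no non-terminal can derive ε.
No non-terminals are nullable.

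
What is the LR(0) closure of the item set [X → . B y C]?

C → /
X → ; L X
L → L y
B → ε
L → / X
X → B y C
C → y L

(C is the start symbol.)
{ [B → .], [X → . B y C] }

To compute CLOSURE, for each item [A → α.Bβ] where B is a non-terminal, add [B → .γ] for all productions B → γ; repeat for the newly added items until nothing changes.

Start with: [X → . B y C]
  [X → . B y C] has the dot before B: add [B → .]
No further items can be added.

CLOSURE = { [B → .], [X → . B y C] }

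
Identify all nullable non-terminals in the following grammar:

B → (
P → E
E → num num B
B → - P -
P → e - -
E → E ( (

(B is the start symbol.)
None

A non-terminal is nullable if it can derive ε (the empty string): either it has an ε-production, or it has a production whose right-hand side consists entirely of nullable non-terminals.

There are no ε-productions, so no non-terminal can derive ε.
No non-terminals are nullable.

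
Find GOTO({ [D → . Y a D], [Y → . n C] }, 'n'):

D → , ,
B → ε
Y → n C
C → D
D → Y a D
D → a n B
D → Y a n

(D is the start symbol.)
{ [C → . D], [D → . , ,], [D → . Y a D], [D → . Y a n], [D → . a n B], [Y → . n C], [Y → n . C] }

GOTO(I, 'n') = CLOSURE({ [A → αX.β] : [A → α.Xβ] ∈ I, X = 'n' })

Items with dot before 'n', with the dot advanced:
  [Y → . n C] → [Y → n . C]
Closure of the advanced items:
  [Y → n . C] has the dot before C: add [C → . D]
  [C → . D] has the dot before D: add [D → . , ,], [D → . Y a D], [D → . a n B], [D → . Y a n]
  [D → . Y a D] has the dot before Y: add [Y → . n C]

GOTO = { [C → . D], [D → . , ,], [D → . Y a D], [D → . Y a n], [D → . a n B], [Y → . n C], [Y → n . C] }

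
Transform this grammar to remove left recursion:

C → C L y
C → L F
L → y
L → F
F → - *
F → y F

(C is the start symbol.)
C is directly left-recursive. The standard transformation for
  A → A α₁ | ... | A α_m | β₁ | ... | β_n
is
  A  → β₁ A' | ... | β_n A'
  A' → α₁ A' | ... | α_m A' | ε

C → L F becomes C → L F C'
C → C L y becomes C' → L y C'
Add C' → ε

Productions for other non-terminals are unchanged:
  L → y
  L → F
  F → - *
  F → y F

Resulting grammar:
C → L F C'
C' → L y C'
C' → ε
L → y
L → F
F → - *
F → y F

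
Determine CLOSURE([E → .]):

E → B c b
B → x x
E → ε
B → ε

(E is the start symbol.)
{ [E → .] }

Start with: [E → .]
The dot is at the end, so nothing is added.

CLOSURE = { [E → .] }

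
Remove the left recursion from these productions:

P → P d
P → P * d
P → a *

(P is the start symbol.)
P is directly left-recursive. The standard transformation for
  A → A α₁ | ... | A α_m | β₁ | ... | β_n
is
  A  → β₁ A' | ... | β_n A'
  A' → α₁ A' | ... | α_m A' | ε

P → a * becomes P → a * P'
P → P d becomes P' → d P'
P → P * d becomes P' → * d P'
Add P' → ε

Resulting grammar:
P → a * P'
P' → d P'
P' → * d P'
P' → ε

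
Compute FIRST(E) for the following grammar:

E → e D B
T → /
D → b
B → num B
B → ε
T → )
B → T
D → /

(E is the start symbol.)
To compute FIRST(E), examine every production with E on the left-hand side, reading each right-hand side left to right until a non-nullable symbol is reached.

From E → e D B:
  - e is a terminal: add 'e' and stop

Collecting: FIRST(E) = { 'e' }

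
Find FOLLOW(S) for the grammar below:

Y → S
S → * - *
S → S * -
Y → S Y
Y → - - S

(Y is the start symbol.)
To compute FOLLOW(S), find every occurrence of S on a right-hand side N → α S β: add FIRST(β) \ {ε}, and if β is empty or nullable also add FOLLOW(N). Iterate to a fixed point.

In Y → S: S is at the end, add FOLLOW(Y)
In S → S * -: S is followed by '*' '-', add FIRST('*' '-') \ {ε} = { '*' }
In Y → S Y: S is followed by Y, add FIRST(Y) \ {ε} = { '*', '-' }
In Y → - - S: S is at the end, add FOLLOW(Y)

The FOLLOW sets referred to above (computed the same way, to a fixed point):
  FOLLOW(Y) = { $ }

Taking the union: FOLLOW(S) = { $, '*', '-' }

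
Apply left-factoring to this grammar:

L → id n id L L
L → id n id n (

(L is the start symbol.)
Left-factoring transforms A → αβ₁ | αβ₂ into A → αA' and A' → β₁ | β₂
(α is the longest common prefix among the alternatives). Repeat until
no nonterminal has two alternatives with a common prefix.

Round 1: L has alternatives sharing prefix 'id n id'. Introduce L': L → id n id L'
  Add: L' → L L
  Add: L' → n (

No remaining common prefixes — done.

Resulting grammar:
L → id n id L'
L' → L L
L' → n (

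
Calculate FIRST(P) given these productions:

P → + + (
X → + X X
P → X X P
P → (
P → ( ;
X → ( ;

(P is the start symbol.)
{ '(', '+' }

To compute FIRST(P), examine every production with P on the left-hand side, reading each right-hand side left to right until a non-nullable symbol is reached.

FIRST sets of the other non-terminals involved (by the same procedure, iterated to a fixed point):
  FIRST(X) = { '(', '+' }

From P → + + (:
  - '+' is a terminal: add '+' and stop
From P → X X P:
  - X is a non-terminal: add FIRST(X) \ {ε} = { '(', '+' }
    X is not nullable, so stop
From P → (:
  - '(' is a terminal: add '(' and stop
From P → ( ;:
  - '(' is a terminal: add '(' and stop

Collecting: FIRST(P) = { '(', '+' }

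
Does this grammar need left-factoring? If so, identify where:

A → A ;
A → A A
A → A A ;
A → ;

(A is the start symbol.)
Yes, A has productions with common prefix 'A'

Left-factoring is needed when two productions for the same non-terminal
share a common prefix on the right-hand side.

Productions for A:
  A → A ;
  A → A A
  A → A A ;
  A → ;

Found common prefix 'A' in productions for A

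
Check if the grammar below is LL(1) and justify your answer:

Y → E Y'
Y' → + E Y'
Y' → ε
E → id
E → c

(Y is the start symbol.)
A grammar is LL(1) if for each non-terminal N with multiple productions, the predict sets of those productions are pairwise disjoint, where PREDICT(N → α) = (FIRST(α) \ {ε}) ∪ (FOLLOW(N) if α ⇒* ε).

Relevant sets:
  FOLLOW(Y') = { $ }

For Y':
  PREDICT(Y' → '+' E Y') = { '+' }
  PREDICT(Y' → ε) = { $ }
For E:
  PREDICT(E → id) = { 'id' }
  PREDICT(E → c) = { 'c' }
Y has a single production, so nothing to check there.

All predict sets are disjoint. The grammar IS LL(1).

Answer: Yes, the grammar is LL(1).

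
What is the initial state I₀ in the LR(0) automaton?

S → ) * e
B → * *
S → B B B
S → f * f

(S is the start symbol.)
{ [B → . * *], [S → . ) * e], [S → . B B B], [S → . f * f], [S' → . S] }

First, augment the grammar with S' → S
I₀ = CLOSURE({ [S' → . S] }):
  [S' → . S] has the dot before S: add [S → . ) * e], [S → . B B B], [S → . f * f]
  [S → . B B B] has the dot before B: add [B → . * *]
No further items can be added.

I₀ = { [B → . * *], [S → . ) * e], [S → . B B B], [S → . f * f], [S' → . S] }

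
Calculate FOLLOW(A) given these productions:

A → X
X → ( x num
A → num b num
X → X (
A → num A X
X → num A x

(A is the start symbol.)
{ $, '(', 'num', 'x' }

A is the start symbol, so $ ∈ FOLLOW(A).
In A → num A X: A is followed by X, add FIRST(X) \ {ε} = { '(', 'num' }
In X → num A x: A is followed by x, add FIRST(x) \ {ε} = { 'x' }

Taking the union: FOLLOW(A) = { $, '(', 'num', 'x' }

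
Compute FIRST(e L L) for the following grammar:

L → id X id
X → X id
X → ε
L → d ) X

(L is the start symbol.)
To compute FIRST(e L L), process the symbols left to right:
Symbol e is a terminal. Add 'e' and stop.
FIRST(e L L) = { 'e' }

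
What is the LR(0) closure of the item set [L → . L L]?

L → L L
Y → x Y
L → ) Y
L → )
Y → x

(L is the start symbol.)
{ [L → . ) Y], [L → . )], [L → . L L] }

Start with: [L → . L L]
  [L → . L L] has the dot before L: add [L → . ) Y], [L → . )]
No further items can be added.

CLOSURE = { [L → . ) Y], [L → . )], [L → . L L] }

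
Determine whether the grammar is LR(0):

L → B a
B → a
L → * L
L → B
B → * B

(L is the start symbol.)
No. Shift-reduce conflict between [L → B .] and [L → B . a]

A grammar is LR(0) if no state in the canonical LR(0) collection has:
  - both a shift item (dot before a terminal) and a complete item (shift-reduce conflict), or
  - two or more complete items (reduce-reduce conflict; the accept item [L' → L .] counts as a complete item here).

Augment with L' → L and build the canonical LR(0) collection (I0 = CLOSURE({[L' → . L]}), then GOTO on every symbol after a dot until no new states appear). It has 8 states:
  I0: { [B → . * B], [B → . a], [L → . * L], [L → . B a], [L → . B], [L' → . L] }  — shift
  I1: { [B → * . B], [B → . * B], [B → . a], [L → * . L], [L → . * L], [L → . B a], [L → . B] }  — shift
  I2: { [L → B . a], [L → B .] }  — shift, reduce
  I3: { [L' → L .] }  — accept
  I4: { [B → a .] }  — reduce
  I5: { [L → B a .] }  — reduce
  I6: { [B → * B .], [L → B . a], [L → B .] }  — shift, 2 reduces
  I7: { [L → * L .] }  — reduce

Conflict in state I2:
  Shift-reduce conflict between [L → B .] and [L → B . a]
So the grammar is NOT LR(0).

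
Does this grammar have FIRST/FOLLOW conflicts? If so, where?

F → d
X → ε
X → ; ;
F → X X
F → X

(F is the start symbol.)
A FIRST/FOLLOW conflict occurs when a non-terminal N has a nullable alternative N → β (β ⇒* ε) and another alternative N → α with FIRST(α) ∩ FOLLOW(N) ≠ ∅: on such a lookahead the parser cannot decide between expanding α and letting N vanish via β.

Nullable non-terminals: F, X.
FIRST sets used below: FIRST(X) = { ';', ε }

F: nullable alternative(s) F → X X, F → X; FOLLOW(F) = { $ }
  F → d: FIRST \ {ε} = { 'd' } — disjoint from FOLLOW(F)
  F → X X: FIRST \ {ε} = { ';' } — disjoint from FOLLOW(F)
  F → X: FIRST \ {ε} = { ';' } — disjoint from FOLLOW(F)

X: nullable alternative(s) X → ε; FOLLOW(X) = { $, ';' }
  X → ε: FIRST \ {ε} = { } — this is the only nullable alternative, skip
  X → ; ;: FIRST \ {ε} = { ';' } — overlaps FOLLOW(X) on { ';' }: CONFLICT

So the grammar has 1 FIRST/FOLLOW conflict (marked CONFLICT above).

Answer: Yes. X → ';' ';' with FOLLOW(X) on { ';' }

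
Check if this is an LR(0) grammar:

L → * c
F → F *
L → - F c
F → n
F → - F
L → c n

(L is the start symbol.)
A grammar is LR(0) if no state in the canonical LR(0) collection has:
  - both a shift item (dot before a terminal) and a complete item (shift-reduce conflict), or
  - two or more complete items (reduce-reduce conflict; the accept item [L' → L .] counts as a complete item here).

Augment with L' → L and build the canonical LR(0) collection (I0 = CLOSURE({[L' → . L]}), then GOTO on every symbol after a dot until no new states appear). It has 13 states:
  I0: { [L → . * c], [L → . - F c], [L → . c n], [L' → . L] }  — shift
  I1: { [L → * . c] }  — shift
  I2: { [F → . - F], [F → . F *], [F → . n], [L → - . F c] }  — shift
  I3: { [L' → L .] }  — accept
  I4: { [L → c . n] }  — shift
  I5: { [L → c n .] }  — reduce
  I6: { [F → - . F], [F → . - F], [F → . F *], [F → . n] }  — shift
  I7: { [F → F . *], [L → - F . c] }  — shift
  I8: { [F → n .] }  — reduce
  I9: { [F → F * .] }  — reduce
  I10: { [L → - F c .] }  — reduce
  I11: { [F → - F .], [F → F . *] }  — shift, reduce
  I12: { [L → * c .] }  — reduce

Conflict in state I11:
  Shift-reduce conflict between [F → - F .] and [F → F . *]
So the grammar is NOT LR(0).

Answer: No. Shift-reduce conflict between [F → - F .] and [F → F . *]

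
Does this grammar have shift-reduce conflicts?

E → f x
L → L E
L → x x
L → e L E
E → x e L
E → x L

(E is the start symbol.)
Yes — I4: [E → x L .] vs [E → . f x]; I8: [E → x e L .] vs [E → . f x]

A shift-reduce conflict occurs when an LR(0) state has both:
  - a complete (reduce) item [A → α .] (dot at the end), and
  - a shift item [B → β . c γ] (dot before a terminal).

Augment with E' → E and build the canonical LR(0) collection (I0 = CLOSURE({[E' → . E]}), then GOTO on every symbol after a dot until no new states appear). It has 14 states:
  I0: { [E → . f x], [E → . x L], [E → . x e L], [E' → . E] }  — shift
  I1: { [E' → E .] }  — accept
  I2: { [E → f . x] }  — shift
  I3: { [E → x . L], [E → x . e L], [L → . L E], [L → . e L E], [L → . x x] }  — shift
  I4: { [E → . f x], [E → . x L], [E → . x e L], [E → x L .], [L → L . E] }  — shift, reduce
  I5: { [E → x e . L], [L → . L E], [L → . e L E], [L → . x x], [L → e . L E] }  — shift
  I6: { [L → x . x] }  — shift
  I7: { [L → x x .] }  — reduce
  I8: { [E → . f x], [E → . x L], [E → . x e L], [E → x e L .], [L → L . E], [L → e L . E] }  — shift, reduce
  I9: { [L → . L E], [L → . e L E], [L → . x x], [L → e . L E] }  — shift
  I10: { [E → . f x], [E → . x L], [E → . x e L], [L → L . E], [L → e L . E] }  — shift
  I11: { [L → L E .], [L → e L E .] }  — 2 reduces
  I12: { [L → L E .] }  — reduce
  I13: { [E → f x .] }  — reduce

I4 contains reduce item [E → x L .] and shift items [E → . f x], [E → . x L], [E → . x e L] — shift-reduce conflict.
I8 contains reduce item [E → x e L .] and shift items [E → . f x], [E → . x L], [E → . x e L] — shift-reduce conflict.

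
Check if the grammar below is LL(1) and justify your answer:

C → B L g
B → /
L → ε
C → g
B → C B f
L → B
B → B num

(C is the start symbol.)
A grammar is LL(1) if for each non-terminal N with multiple productions, the predict sets of those productions are pairwise disjoint, where PREDICT(N → α) = (FIRST(α) \ {ε}) ∪ (FOLLOW(N) if α ⇒* ε).

Relevant sets:
  FIRST(B) = { '/', 'g' }
  FIRST(C) = { '/', 'g' }
  FOLLOW(L) = { 'g' }

For C:
  PREDICT(C → B L g) = { '/', 'g' }
  PREDICT(C → g) = { 'g' }
For B:
  PREDICT(B → '/') = { '/' }
  PREDICT(B → C B f) = { '/', 'g' }
  PREDICT(B → B num) = { '/', 'g' }
For L:
  PREDICT(L → ε) = { 'g' }
  PREDICT(L → B) = { '/', 'g' }

Conflict found: Predict set conflict for C: { 'g' }
The grammar is NOT LL(1).

Answer: No. Predict set conflict for C: { 'g' }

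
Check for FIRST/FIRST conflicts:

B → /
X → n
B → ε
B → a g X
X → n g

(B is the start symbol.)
A FIRST/FIRST conflict occurs when two productions N → α and N → β for the same non-terminal have FIRST(α) ∩ FIRST(β) ≠ ∅ (with ε ∈ FIRST of a nullable right-hand side, so two nullable alternatives also conflict).

Productions for B:
  B → /: FIRST = { '/' }
  B → ε: FIRST = { ε }
  B → a g X: FIRST = { 'a' }
Productions for X:
  X → n: FIRST = { 'n' }
  X → n g: FIRST = { 'n' }

Conflict for X: X → n and X → n g
  Overlap: { 'n' }

Answer: Yes. X → n / X → n g on { 'n' }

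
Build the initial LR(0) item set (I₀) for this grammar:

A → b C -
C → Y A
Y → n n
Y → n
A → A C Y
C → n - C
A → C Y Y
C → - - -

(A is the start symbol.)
First, augment the grammar with A' → A
I₀ = CLOSURE({ [A' → . A] }):
  [A' → . A] has the dot before A: add [A → . b C -], [A → . A C Y], [A → . C Y Y]
  [A → . C Y Y] has the dot before C: add [C → . Y A], [C → . n - C], [C → . - - -]
  [C → . Y A] has the dot before Y: add [Y → . n n], [Y → . n]
No further items can be added.

I₀ = { [A → . A C Y], [A → . C Y Y], [A → . b C -], [A' → . A], [C → . - - -], [C → . Y A], [C → . n - C], [Y → . n n], [Y → . n] }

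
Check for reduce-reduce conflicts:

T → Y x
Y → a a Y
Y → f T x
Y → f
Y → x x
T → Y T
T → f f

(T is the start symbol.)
A reduce-reduce conflict occurs when an LR(0) state has two complete items [A → α .] and [B → β .] — both call for a reduction, and with no lookahead the parser cannot choose between them.

Augment with T' → T and build the canonical LR(0) collection (I0 = CLOSURE({[T' → . T]}), then GOTO on every symbol after a dot until no new states appear). It has 15 states:
  I0: { [T → . Y T], [T → . Y x], [T → . f f], [T' → . T], [Y → . a a Y], [Y → . f T x], [Y → . f], [Y → . x x] }  — shift
  I1: { [T' → T .] }  — accept
  I2: { [T → . Y T], [T → . Y x], [T → . f f], [T → Y . T], [T → Y . x], [Y → . a a Y], [Y → . f T x], [Y → . f], [Y → . x x] }  — shift
  I3: { [Y → a . a Y] }  — shift
  I4: { [T → . Y T], [T → . Y x], [T → . f f], [T → f . f], [Y → . a a Y], [Y → . f T x], [Y → . f], [Y → . x x], [Y → f . T x], [Y → f .] }  — shift, reduce
  I5: { [Y → x . x] }  — shift
  I6: { [Y → x x .] }  — reduce
  I7: { [Y → f T . x] }  — shift
  I8: { [T → . Y T], [T → . Y x], [T → . f f], [T → f . f], [T → f f .], [Y → . a a Y], [Y → . f T x], [Y → . f], [Y → . x x], [Y → f . T x], [Y → f .] }  — shift, 2 reduces
  I9: { [Y → f T x .] }  — reduce
  I10: { [Y → . a a Y], [Y → . f T x], [Y → . f], [Y → . x x], [Y → a a . Y] }  — shift
  I11: { [Y → a a Y .] }  — reduce
  I12: { [T → . Y T], [T → . Y x], [T → . f f], [Y → . a a Y], [Y → . f T x], [Y → . f], [Y → . x x], [Y → f . T x], [Y → f .] }  — shift, reduce
  I13: { [T → Y T .] }  — reduce
  I14: { [T → Y x .], [Y → x . x] }  — shift, reduce

I8 contains complete items [T → f f .], [Y → f .] — reduce-reduce conflict.

Answer: Yes — I8: [T → f f .] vs [Y → f .]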